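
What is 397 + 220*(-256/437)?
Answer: 117169/437 ≈ 268.12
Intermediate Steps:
397 + 220*(-256/437) = 397 - 56320/437 = 117169/437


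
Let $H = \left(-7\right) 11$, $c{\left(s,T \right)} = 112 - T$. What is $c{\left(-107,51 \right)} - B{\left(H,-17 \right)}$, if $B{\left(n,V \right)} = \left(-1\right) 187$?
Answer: $248$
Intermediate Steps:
$H = -77$
$B{\left(n,V \right)} = -187$
$c{\left(-107,51 \right)} - B{\left(H,-17 \right)} = \left(112 - 51\right) - -187 = \left(112 - 51\right) + 187 = 61 + 187 = 248$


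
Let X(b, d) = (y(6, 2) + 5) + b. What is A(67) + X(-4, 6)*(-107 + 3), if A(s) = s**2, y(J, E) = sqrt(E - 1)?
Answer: 4281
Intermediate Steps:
y(J, E) = sqrt(-1 + E)
X(b, d) = 6 + b (X(b, d) = (sqrt(-1 + 2) + 5) + b = (sqrt(1) + 5) + b = (1 + 5) + b = 6 + b)
A(67) + X(-4, 6)*(-107 + 3) = 67**2 + (6 - 4)*(-107 + 3) = 4489 + 2*(-104) = 4489 - 208 = 4281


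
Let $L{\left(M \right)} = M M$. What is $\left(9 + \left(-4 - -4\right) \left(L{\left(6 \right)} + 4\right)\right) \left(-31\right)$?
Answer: $-279$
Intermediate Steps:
$L{\left(M \right)} = M^{2}$
$\left(9 + \left(-4 - -4\right) \left(L{\left(6 \right)} + 4\right)\right) \left(-31\right) = \left(9 + \left(-4 - -4\right) \left(6^{2} + 4\right)\right) \left(-31\right) = \left(9 + \left(-4 + 4\right) \left(36 + 4\right)\right) \left(-31\right) = \left(9 + 0 \cdot 40\right) \left(-31\right) = \left(9 + 0\right) \left(-31\right) = 9 \left(-31\right) = -279$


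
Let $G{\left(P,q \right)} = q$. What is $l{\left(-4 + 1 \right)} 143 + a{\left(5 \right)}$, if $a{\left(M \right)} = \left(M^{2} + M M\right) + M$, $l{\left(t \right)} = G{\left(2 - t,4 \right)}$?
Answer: $627$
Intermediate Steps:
$l{\left(t \right)} = 4$
$a{\left(M \right)} = M + 2 M^{2}$ ($a{\left(M \right)} = \left(M^{2} + M^{2}\right) + M = 2 M^{2} + M = M + 2 M^{2}$)
$l{\left(-4 + 1 \right)} 143 + a{\left(5 \right)} = 4 \cdot 143 + 5 \left(1 + 2 \cdot 5\right) = 572 + 5 \left(1 + 10\right) = 572 + 5 \cdot 11 = 572 + 55 = 627$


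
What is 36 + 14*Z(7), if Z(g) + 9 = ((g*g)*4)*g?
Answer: 19118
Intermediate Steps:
Z(g) = -9 + 4*g³ (Z(g) = -9 + ((g*g)*4)*g = -9 + (g²*4)*g = -9 + (4*g²)*g = -9 + 4*g³)
36 + 14*Z(7) = 36 + 14*(-9 + 4*7³) = 36 + 14*(-9 + 4*343) = 36 + 14*(-9 + 1372) = 36 + 14*1363 = 36 + 19082 = 19118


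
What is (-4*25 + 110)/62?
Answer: 5/31 ≈ 0.16129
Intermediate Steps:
(-4*25 + 110)/62 = (-100 + 110)*(1/62) = 10*(1/62) = 5/31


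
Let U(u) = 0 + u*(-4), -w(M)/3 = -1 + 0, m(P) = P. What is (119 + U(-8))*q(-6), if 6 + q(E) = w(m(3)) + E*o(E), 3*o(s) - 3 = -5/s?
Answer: -4832/3 ≈ -1610.7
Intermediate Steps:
w(M) = 3 (w(M) = -3*(-1 + 0) = -3*(-1) = 3)
U(u) = -4*u (U(u) = 0 - 4*u = -4*u)
o(s) = 1 - 5/(3*s) (o(s) = 1 + (-5/s)/3 = 1 - 5/(3*s))
q(E) = -14/3 + E (q(E) = -6 + (3 + E*((-5/3 + E)/E)) = -6 + (3 + (-5/3 + E)) = -6 + (4/3 + E) = -14/3 + E)
(119 + U(-8))*q(-6) = (119 - 4*(-8))*(-14/3 - 6) = (119 + 32)*(-32/3) = 151*(-32/3) = -4832/3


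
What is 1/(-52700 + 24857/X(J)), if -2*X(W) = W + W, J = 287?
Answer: -41/2164251 ≈ -1.8944e-5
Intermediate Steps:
X(W) = -W (X(W) = -(W + W)/2 = -W)
1/(-52700 + 24857/X(J)) = 1/(-52700 + 24857/((-1*287))) = 1/(-52700 + 24857/(-287)) = 1/(-52700 + 24857*(-1/287)) = 1/(-52700 - 3551/41) = 1/(-2164251/41) = -41/2164251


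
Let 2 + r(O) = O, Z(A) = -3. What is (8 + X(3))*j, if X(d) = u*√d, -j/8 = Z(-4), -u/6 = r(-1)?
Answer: 192 + 432*√3 ≈ 940.25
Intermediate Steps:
r(O) = -2 + O
u = 18 (u = -6*(-2 - 1) = -6*(-3) = 18)
j = 24 (j = -8*(-3) = 24)
X(d) = 18*√d
(8 + X(3))*j = (8 + 18*√3)*24 = 192 + 432*√3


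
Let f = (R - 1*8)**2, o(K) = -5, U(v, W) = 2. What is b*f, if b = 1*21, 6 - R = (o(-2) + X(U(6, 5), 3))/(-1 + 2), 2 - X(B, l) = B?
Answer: 189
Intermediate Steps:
X(B, l) = 2 - B
R = 11 (R = 6 - (-5 + (2 - 1*2))/(-1 + 2) = 6 - (-5 + (2 - 2))/1 = 6 - (-5 + 0) = 6 - (-5) = 6 - 1*(-5) = 6 + 5 = 11)
b = 21
f = 9 (f = (11 - 1*8)**2 = (11 - 8)**2 = 3**2 = 9)
b*f = 21*9 = 189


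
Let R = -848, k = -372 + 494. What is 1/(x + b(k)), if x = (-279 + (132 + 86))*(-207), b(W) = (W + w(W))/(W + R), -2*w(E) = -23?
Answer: 484/6111379 ≈ 7.9197e-5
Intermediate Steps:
w(E) = 23/2 (w(E) = -½*(-23) = 23/2)
k = 122
b(W) = (23/2 + W)/(-848 + W) (b(W) = (W + 23/2)/(W - 848) = (23/2 + W)/(-848 + W))
x = 12627 (x = (-279 + 218)*(-207) = -61*(-207) = 12627)
1/(x + b(k)) = 1/(12627 + (23/2 + 122)/(-848 + 122)) = 1/(12627 + (267/2)/(-726)) = 1/(12627 - 1/726*267/2) = 1/(12627 - 89/484) = 1/(6111379/484) = 484/6111379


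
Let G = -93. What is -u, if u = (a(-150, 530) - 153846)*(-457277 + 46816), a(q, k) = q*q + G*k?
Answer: -74144033196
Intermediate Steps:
a(q, k) = q**2 - 93*k (a(q, k) = q*q - 93*k = q**2 - 93*k)
u = 74144033196 (u = (((-150)**2 - 93*530) - 153846)*(-457277 + 46816) = ((22500 - 49290) - 153846)*(-410461) = (-26790 - 153846)*(-410461) = -180636*(-410461) = 74144033196)
-u = -1*74144033196 = -74144033196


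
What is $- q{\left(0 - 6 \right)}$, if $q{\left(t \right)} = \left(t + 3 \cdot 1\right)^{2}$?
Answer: $-9$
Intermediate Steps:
$q{\left(t \right)} = \left(3 + t\right)^{2}$ ($q{\left(t \right)} = \left(t + 3\right)^{2} = \left(3 + t\right)^{2}$)
$- q{\left(0 - 6 \right)} = - \left(3 + \left(0 - 6\right)\right)^{2} = - \left(3 - 6\right)^{2} = - \left(-3\right)^{2} = \left(-1\right) 9 = -9$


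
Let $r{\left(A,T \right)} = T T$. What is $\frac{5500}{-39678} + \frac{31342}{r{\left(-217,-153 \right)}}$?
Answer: $\frac{10929788}{9106101} \approx 1.2003$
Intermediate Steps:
$r{\left(A,T \right)} = T^{2}$
$\frac{5500}{-39678} + \frac{31342}{r{\left(-217,-153 \right)}} = \frac{5500}{-39678} + \frac{31342}{\left(-153\right)^{2}} = 5500 \left(- \frac{1}{39678}\right) + \frac{31342}{23409} = - \frac{2750}{19839} + 31342 \cdot \frac{1}{23409} = - \frac{2750}{19839} + \frac{31342}{23409} = \frac{10929788}{9106101}$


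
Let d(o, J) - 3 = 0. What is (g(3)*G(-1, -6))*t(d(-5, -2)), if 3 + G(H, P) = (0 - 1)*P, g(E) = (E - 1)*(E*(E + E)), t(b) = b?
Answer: 324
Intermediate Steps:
d(o, J) = 3 (d(o, J) = 3 + 0 = 3)
g(E) = 2*E²*(-1 + E) (g(E) = (-1 + E)*(E*(2*E)) = (-1 + E)*(2*E²) = 2*E²*(-1 + E))
G(H, P) = -3 - P (G(H, P) = -3 + (0 - 1)*P = -3 - P)
(g(3)*G(-1, -6))*t(d(-5, -2)) = ((2*3²*(-1 + 3))*(-3 - 1*(-6)))*3 = ((2*9*2)*(-3 + 6))*3 = (36*3)*3 = 108*3 = 324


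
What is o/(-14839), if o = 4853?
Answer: -4853/14839 ≈ -0.32704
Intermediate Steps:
o/(-14839) = 4853/(-14839) = 4853*(-1/14839) = -4853/14839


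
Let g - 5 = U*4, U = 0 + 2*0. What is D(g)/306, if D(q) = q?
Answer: 5/306 ≈ 0.016340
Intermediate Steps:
U = 0 (U = 0 + 0 = 0)
g = 5 (g = 5 + 0*4 = 5 + 0 = 5)
D(g)/306 = 5/306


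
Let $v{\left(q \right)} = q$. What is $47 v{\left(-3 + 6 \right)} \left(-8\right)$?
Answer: $-1128$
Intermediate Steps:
$47 v{\left(-3 + 6 \right)} \left(-8\right) = 47 \left(-3 + 6\right) \left(-8\right) = 47 \cdot 3 \left(-8\right) = 141 \left(-8\right) = -1128$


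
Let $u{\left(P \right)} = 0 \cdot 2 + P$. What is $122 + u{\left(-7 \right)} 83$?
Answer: $-459$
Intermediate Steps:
$u{\left(P \right)} = P$ ($u{\left(P \right)} = 0 + P = P$)
$122 + u{\left(-7 \right)} 83 = 122 - 581 = -459$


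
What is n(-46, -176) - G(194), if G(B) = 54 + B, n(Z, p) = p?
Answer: -424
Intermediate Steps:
n(-46, -176) - G(194) = -176 - (54 + 194) = -176 - 1*248 = -176 - 248 = -424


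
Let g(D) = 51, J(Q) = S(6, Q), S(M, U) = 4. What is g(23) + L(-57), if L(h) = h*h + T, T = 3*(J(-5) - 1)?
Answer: 3309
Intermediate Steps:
J(Q) = 4
T = 9 (T = 3*(4 - 1) = 3*3 = 9)
L(h) = 9 + h² (L(h) = h*h + 9 = h² + 9 = 9 + h²)
g(23) + L(-57) = 51 + (9 + (-57)²) = 51 + (9 + 3249) = 51 + 3258 = 3309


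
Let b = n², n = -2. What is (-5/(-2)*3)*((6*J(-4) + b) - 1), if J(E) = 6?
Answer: 585/2 ≈ 292.50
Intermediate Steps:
b = 4 (b = (-2)² = 4)
(-5/(-2)*3)*((6*J(-4) + b) - 1) = (-5/(-2)*3)*((6*6 + 4) - 1) = (-5*(-½)*3)*((36 + 4) - 1) = ((5/2)*3)*(40 - 1) = (15/2)*39 = 585/2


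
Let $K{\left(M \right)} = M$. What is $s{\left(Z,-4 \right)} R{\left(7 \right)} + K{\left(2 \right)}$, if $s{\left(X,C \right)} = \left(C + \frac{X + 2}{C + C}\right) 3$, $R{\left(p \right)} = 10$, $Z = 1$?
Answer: $- \frac{517}{4} \approx -129.25$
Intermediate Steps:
$s{\left(X,C \right)} = 3 C + \frac{3 \left(2 + X\right)}{2 C}$ ($s{\left(X,C \right)} = \left(C + \frac{2 + X}{2 C}\right) 3 = 3 C + \frac{3 \left(2 + X\right)}{2 C}$)
$s{\left(Z,-4 \right)} R{\left(7 \right)} + K{\left(2 \right)} = \frac{3 \left(2 + 1 + 2 \left(-4\right)^{2}\right)}{2 \left(-4\right)} 10 + 2 = \frac{3}{2} \left(- \frac{1}{4}\right) \left(2 + 1 + 2 \cdot 16\right) 10 + 2 = \frac{3}{2} \left(- \frac{1}{4}\right) \left(2 + 1 + 32\right) 10 + 2 = \frac{3}{2} \left(- \frac{1}{4}\right) 35 \cdot 10 + 2 = \left(- \frac{105}{8}\right) 10 + 2 = - \frac{525}{4} + 2 = - \frac{517}{4}$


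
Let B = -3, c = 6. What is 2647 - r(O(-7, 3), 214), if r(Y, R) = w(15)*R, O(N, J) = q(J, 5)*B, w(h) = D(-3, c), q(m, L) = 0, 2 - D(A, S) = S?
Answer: 3503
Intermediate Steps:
D(A, S) = 2 - S
w(h) = -4 (w(h) = 2 - 1*6 = 2 - 6 = -4)
O(N, J) = 0 (O(N, J) = 0*(-3) = 0)
r(Y, R) = -4*R
2647 - r(O(-7, 3), 214) = 2647 - (-4)*214 = 2647 - 1*(-856) = 2647 + 856 = 3503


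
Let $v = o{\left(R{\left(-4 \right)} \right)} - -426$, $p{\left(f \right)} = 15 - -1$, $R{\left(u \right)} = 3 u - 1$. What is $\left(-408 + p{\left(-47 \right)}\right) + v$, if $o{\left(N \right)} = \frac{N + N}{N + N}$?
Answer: $35$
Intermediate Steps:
$R{\left(u \right)} = -1 + 3 u$
$p{\left(f \right)} = 16$ ($p{\left(f \right)} = 15 + 1 = 16$)
$o{\left(N \right)} = 1$ ($o{\left(N \right)} = \frac{2 N}{2 N} = 2 N \frac{1}{2 N} = 1$)
$v = 427$ ($v = 1 - -426 = 1 + 426 = 427$)
$\left(-408 + p{\left(-47 \right)}\right) + v = \left(-408 + 16\right) + 427 = -392 + 427 = 35$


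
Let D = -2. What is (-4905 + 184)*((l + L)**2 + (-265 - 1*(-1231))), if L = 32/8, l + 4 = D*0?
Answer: -4560486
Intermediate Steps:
l = -4 (l = -4 - 2*0 = -4 + 0 = -4)
L = 4 (L = 32*(1/8) = 4)
(-4905 + 184)*((l + L)**2 + (-265 - 1*(-1231))) = (-4905 + 184)*((-4 + 4)**2 + (-265 - 1*(-1231))) = -4721*(0**2 + (-265 + 1231)) = -4721*(0 + 966) = -4721*966 = -4560486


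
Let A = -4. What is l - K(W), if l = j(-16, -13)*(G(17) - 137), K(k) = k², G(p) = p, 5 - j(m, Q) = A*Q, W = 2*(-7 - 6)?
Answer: 4964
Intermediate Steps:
W = -26 (W = 2*(-13) = -26)
j(m, Q) = 5 + 4*Q (j(m, Q) = 5 - (-4)*Q = 5 + 4*Q)
l = 5640 (l = (5 + 4*(-13))*(17 - 137) = (5 - 52)*(-120) = -47*(-120) = 5640)
l - K(W) = 5640 - 1*(-26)² = 5640 - 1*676 = 5640 - 676 = 4964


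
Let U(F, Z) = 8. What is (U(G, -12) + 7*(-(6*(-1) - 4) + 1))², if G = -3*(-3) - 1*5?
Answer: 7225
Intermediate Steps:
G = 4 (G = 9 - 5 = 4)
(U(G, -12) + 7*(-(6*(-1) - 4) + 1))² = (8 + 7*(-(6*(-1) - 4) + 1))² = (8 + 7*(-(-6 - 4) + 1))² = (8 + 7*(-1*(-10) + 1))² = (8 + 7*(10 + 1))² = (8 + 7*11)² = (8 + 77)² = 85² = 7225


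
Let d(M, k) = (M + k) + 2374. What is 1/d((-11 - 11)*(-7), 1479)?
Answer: 1/4007 ≈ 0.00024956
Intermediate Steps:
d(M, k) = 2374 + M + k
1/d((-11 - 11)*(-7), 1479) = 1/(2374 + (-11 - 11)*(-7) + 1479) = 1/(2374 - 22*(-7) + 1479) = 1/(2374 + 154 + 1479) = 1/4007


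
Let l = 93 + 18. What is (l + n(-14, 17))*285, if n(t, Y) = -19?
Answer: 26220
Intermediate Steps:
l = 111
(l + n(-14, 17))*285 = (111 - 19)*285 = 92*285 = 26220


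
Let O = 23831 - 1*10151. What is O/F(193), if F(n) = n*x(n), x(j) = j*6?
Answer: 2280/37249 ≈ 0.061210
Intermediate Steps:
x(j) = 6*j
O = 13680 (O = 23831 - 10151 = 13680)
F(n) = 6*n² (F(n) = n*(6*n) = 6*n²)
O/F(193) = 13680/((6*193²)) = 13680/((6*37249)) = 13680/223494 = 13680*(1/223494) = 2280/37249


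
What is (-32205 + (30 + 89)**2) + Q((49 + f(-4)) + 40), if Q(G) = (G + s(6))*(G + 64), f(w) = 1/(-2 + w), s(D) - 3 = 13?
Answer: -72791/36 ≈ -2022.0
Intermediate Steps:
s(D) = 16 (s(D) = 3 + 13 = 16)
Q(G) = (16 + G)*(64 + G) (Q(G) = (G + 16)*(G + 64) = (16 + G)*(64 + G))
(-32205 + (30 + 89)**2) + Q((49 + f(-4)) + 40) = (-32205 + (30 + 89)**2) + (1024 + ((49 + 1/(-2 - 4)) + 40)**2 + 80*((49 + 1/(-2 - 4)) + 40)) = (-32205 + 119**2) + (1024 + ((49 + 1/(-6)) + 40)**2 + 80*((49 + 1/(-6)) + 40)) = (-32205 + 14161) + (1024 + ((49 - 1/6) + 40)**2 + 80*((49 - 1/6) + 40)) = -18044 + (1024 + (293/6 + 40)**2 + 80*(293/6 + 40)) = -18044 + (1024 + (533/6)**2 + 80*(533/6)) = -18044 + (1024 + 284089/36 + 21320/3) = -18044 + 576793/36 = -72791/36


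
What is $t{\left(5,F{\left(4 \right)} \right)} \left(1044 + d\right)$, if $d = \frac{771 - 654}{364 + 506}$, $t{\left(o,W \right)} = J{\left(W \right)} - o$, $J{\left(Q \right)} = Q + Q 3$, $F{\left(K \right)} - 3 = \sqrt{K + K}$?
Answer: $\frac{2119593}{290} + \frac{1211196 \sqrt{2}}{145} \approx 19122.0$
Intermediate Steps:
$F{\left(K \right)} = 3 + \sqrt{2} \sqrt{K}$ ($F{\left(K \right)} = 3 + \sqrt{K + K} = 3 + \sqrt{2 K} = 3 + \sqrt{2} \sqrt{K}$)
$J{\left(Q \right)} = 4 Q$ ($J{\left(Q \right)} = Q + 3 Q = 4 Q$)
$t{\left(o,W \right)} = - o + 4 W$ ($t{\left(o,W \right)} = 4 W - o = - o + 4 W$)
$d = \frac{39}{290}$ ($d = \frac{117}{870} = 117 \cdot \frac{1}{870} = \frac{39}{290} \approx 0.13448$)
$t{\left(5,F{\left(4 \right)} \right)} \left(1044 + d\right) = \left(\left(-1\right) 5 + 4 \left(3 + \sqrt{2} \sqrt{4}\right)\right) \left(1044 + \frac{39}{290}\right) = \left(-5 + 4 \left(3 + \sqrt{2} \cdot 2\right)\right) \frac{302799}{290} = \left(-5 + 4 \left(3 + 2 \sqrt{2}\right)\right) \frac{302799}{290} = \left(-5 + \left(12 + 8 \sqrt{2}\right)\right) \frac{302799}{290} = \left(7 + 8 \sqrt{2}\right) \frac{302799}{290} = \frac{2119593}{290} + \frac{1211196 \sqrt{2}}{145}$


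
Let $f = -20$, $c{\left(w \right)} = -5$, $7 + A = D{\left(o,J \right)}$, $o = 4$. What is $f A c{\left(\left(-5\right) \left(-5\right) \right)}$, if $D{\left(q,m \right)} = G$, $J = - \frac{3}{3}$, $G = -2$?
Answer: $-900$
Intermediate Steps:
$J = -1$ ($J = \left(-3\right) \frac{1}{3} = -1$)
$D{\left(q,m \right)} = -2$
$A = -9$ ($A = -7 - 2 = -9$)
$f A c{\left(\left(-5\right) \left(-5\right) \right)} = \left(-20\right) \left(-9\right) \left(-5\right) = 180 \left(-5\right) = -900$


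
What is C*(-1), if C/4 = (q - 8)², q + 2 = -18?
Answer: -3136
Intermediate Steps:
q = -20 (q = -2 - 18 = -20)
C = 3136 (C = 4*(-20 - 8)² = 4*(-28)² = 4*784 = 3136)
C*(-1) = 3136*(-1) = -3136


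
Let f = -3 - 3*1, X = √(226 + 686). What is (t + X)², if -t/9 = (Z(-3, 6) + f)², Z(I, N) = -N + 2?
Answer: 810912 - 7200*√57 ≈ 7.5655e+5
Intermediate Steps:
Z(I, N) = 2 - N
X = 4*√57 (X = √912 = 4*√57 ≈ 30.199)
f = -6 (f = -3 - 3 = -6)
t = -900 (t = -9*((2 - 1*6) - 6)² = -9*((2 - 6) - 6)² = -9*(-4 - 6)² = -9*(-10)² = -9*100 = -900)
(t + X)² = (-900 + 4*√57)²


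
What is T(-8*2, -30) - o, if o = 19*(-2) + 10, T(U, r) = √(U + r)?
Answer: 28 + I*√46 ≈ 28.0 + 6.7823*I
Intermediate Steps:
o = -28 (o = -38 + 10 = -28)
T(-8*2, -30) - o = √(-8*2 - 30) - 1*(-28) = √(-16 - 30) + 28 = √(-46) + 28 = I*√46 + 28 = 28 + I*√46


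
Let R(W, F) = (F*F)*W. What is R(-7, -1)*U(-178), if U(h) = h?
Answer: 1246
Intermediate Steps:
R(W, F) = W*F² (R(W, F) = F²*W = W*F²)
R(-7, -1)*U(-178) = -7*(-1)²*(-178) = -7*1*(-178) = -7*(-178) = 1246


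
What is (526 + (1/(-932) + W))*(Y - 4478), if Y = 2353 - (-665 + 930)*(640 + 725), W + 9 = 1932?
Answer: -415237808975/466 ≈ -8.9107e+8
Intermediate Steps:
W = 1923 (W = -9 + 1932 = 1923)
Y = -359372 (Y = 2353 - 265*1365 = 2353 - 1*361725 = 2353 - 361725 = -359372)
(526 + (1/(-932) + W))*(Y - 4478) = (526 + (1/(-932) + 1923))*(-359372 - 4478) = (526 + (-1/932 + 1923))*(-363850) = (526 + 1792235/932)*(-363850) = (2282467/932)*(-363850) = -415237808975/466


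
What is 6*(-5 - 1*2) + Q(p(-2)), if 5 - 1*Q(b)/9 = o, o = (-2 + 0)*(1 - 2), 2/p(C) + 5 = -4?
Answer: -15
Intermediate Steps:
p(C) = -2/9 (p(C) = 2/(-5 - 4) = 2/(-9) = 2*(-⅑) = -2/9)
o = 2 (o = -2*(-1) = 2)
Q(b) = 27 (Q(b) = 45 - 9*2 = 45 - 18 = 27)
6*(-5 - 1*2) + Q(p(-2)) = 6*(-5 - 1*2) + 27 = 6*(-5 - 2) + 27 = 6*(-7) + 27 = -42 + 27 = -15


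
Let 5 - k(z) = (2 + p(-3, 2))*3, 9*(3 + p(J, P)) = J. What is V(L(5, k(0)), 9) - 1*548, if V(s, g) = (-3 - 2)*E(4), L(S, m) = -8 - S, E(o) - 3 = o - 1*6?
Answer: -553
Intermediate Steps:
p(J, P) = -3 + J/9
k(z) = 9 (k(z) = 5 - (2 + (-3 + (⅑)*(-3)))*3 = 5 - (2 + (-3 - ⅓))*3 = 5 - (2 - 10/3)*3 = 5 - (-4)*3/3 = 5 - 1*(-4) = 5 + 4 = 9)
E(o) = -3 + o (E(o) = 3 + (o - 1*6) = 3 + (o - 6) = 3 + (-6 + o) = -3 + o)
V(s, g) = -5 (V(s, g) = (-3 - 2)*(-3 + 4) = -5*1 = -5)
V(L(5, k(0)), 9) - 1*548 = -5 - 1*548 = -5 - 548 = -553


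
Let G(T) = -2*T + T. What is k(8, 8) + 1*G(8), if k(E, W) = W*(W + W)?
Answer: 120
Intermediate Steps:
k(E, W) = 2*W² (k(E, W) = W*(2*W) = 2*W²)
G(T) = -T
k(8, 8) + 1*G(8) = 2*8² + 1*(-1*8) = 2*64 + 1*(-8) = 128 - 8 = 120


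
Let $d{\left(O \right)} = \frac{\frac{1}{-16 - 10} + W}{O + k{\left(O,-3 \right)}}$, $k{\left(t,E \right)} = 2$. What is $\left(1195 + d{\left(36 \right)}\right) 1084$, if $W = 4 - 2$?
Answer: $\frac{319972681}{247} \approx 1.2954 \cdot 10^{6}$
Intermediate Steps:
$W = 2$ ($W = 4 - 2 = 2$)
$d{\left(O \right)} = \frac{51}{26 \left(2 + O\right)}$ ($d{\left(O \right)} = \frac{\frac{1}{-16 - 10} + 2}{O + 2} = \frac{\frac{1}{-26} + 2}{2 + O} = \frac{- \frac{1}{26} + 2}{2 + O} = \frac{51}{26 \left(2 + O\right)}$)
$\left(1195 + d{\left(36 \right)}\right) 1084 = \left(1195 + \frac{51}{26 \left(2 + 36\right)}\right) 1084 = \left(1195 + \frac{51}{26 \cdot 38}\right) 1084 = \left(1195 + \frac{51}{26} \cdot \frac{1}{38}\right) 1084 = \left(1195 + \frac{51}{988}\right) 1084 = \frac{1180711}{988} \cdot 1084 = \frac{319972681}{247}$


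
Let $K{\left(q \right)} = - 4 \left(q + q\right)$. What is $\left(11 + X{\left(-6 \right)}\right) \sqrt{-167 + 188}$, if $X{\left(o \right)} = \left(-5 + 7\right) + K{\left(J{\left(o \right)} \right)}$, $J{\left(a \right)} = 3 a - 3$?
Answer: $181 \sqrt{21} \approx 829.45$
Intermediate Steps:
$J{\left(a \right)} = -3 + 3 a$
$K{\left(q \right)} = - 8 q$ ($K{\left(q \right)} = - 4 \cdot 2 q = - 8 q$)
$X{\left(o \right)} = 26 - 24 o$ ($X{\left(o \right)} = \left(-5 + 7\right) - 8 \left(-3 + 3 o\right) = 2 - \left(-24 + 24 o\right) = 26 - 24 o$)
$\left(11 + X{\left(-6 \right)}\right) \sqrt{-167 + 188} = \left(11 + \left(26 - -144\right)\right) \sqrt{-167 + 188} = \left(11 + \left(26 + 144\right)\right) \sqrt{21} = \left(11 + 170\right) \sqrt{21} = 181 \sqrt{21}$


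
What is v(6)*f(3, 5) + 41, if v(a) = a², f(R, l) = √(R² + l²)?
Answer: 41 + 36*√34 ≈ 250.91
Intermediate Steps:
v(6)*f(3, 5) + 41 = 6²*√(3² + 5²) + 41 = 36*√(9 + 25) + 41 = 36*√34 + 41 = 41 + 36*√34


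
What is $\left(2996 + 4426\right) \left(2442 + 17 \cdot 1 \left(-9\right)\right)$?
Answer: $16988958$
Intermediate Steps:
$\left(2996 + 4426\right) \left(2442 + 17 \cdot 1 \left(-9\right)\right) = 7422 \left(2442 + 17 \left(-9\right)\right) = 7422 \left(2442 - 153\right) = 7422 \cdot 2289 = 16988958$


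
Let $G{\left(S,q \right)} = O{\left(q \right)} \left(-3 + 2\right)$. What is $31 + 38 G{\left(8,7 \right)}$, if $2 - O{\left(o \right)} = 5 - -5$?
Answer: $335$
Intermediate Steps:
$O{\left(o \right)} = -8$ ($O{\left(o \right)} = 2 - \left(5 - -5\right) = 2 - \left(5 + 5\right) = 2 - 10 = -8$)
$G{\left(S,q \right)} = 8$ ($G{\left(S,q \right)} = - 8 \left(-3 + 2\right) = \left(-8\right) \left(-1\right) = 8$)
$31 + 38 G{\left(8,7 \right)} = 31 + 38 \cdot 8 = 31 + 304 = 335$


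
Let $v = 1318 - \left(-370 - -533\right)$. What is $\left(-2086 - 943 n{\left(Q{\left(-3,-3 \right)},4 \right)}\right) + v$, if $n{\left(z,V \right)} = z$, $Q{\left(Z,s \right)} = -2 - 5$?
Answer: $5670$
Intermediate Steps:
$Q{\left(Z,s \right)} = -7$
$v = 1155$ ($v = 1318 - \left(-370 + 533\right) = 1318 - 163 = 1155$)
$\left(-2086 - 943 n{\left(Q{\left(-3,-3 \right)},4 \right)}\right) + v = \left(-2086 - -6601\right) + 1155 = \left(-2086 + 6601\right) + 1155 = 4515 + 1155 = 5670$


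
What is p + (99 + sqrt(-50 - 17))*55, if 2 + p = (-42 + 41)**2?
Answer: 5444 + 55*I*sqrt(67) ≈ 5444.0 + 450.19*I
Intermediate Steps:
p = -1 (p = -2 + (-42 + 41)**2 = -2 + (-1)**2 = -2 + 1 = -1)
p + (99 + sqrt(-50 - 17))*55 = -1 + (99 + sqrt(-50 - 17))*55 = -1 + (99 + sqrt(-67))*55 = -1 + (99 + I*sqrt(67))*55 = -1 + (5445 + 55*I*sqrt(67)) = 5444 + 55*I*sqrt(67)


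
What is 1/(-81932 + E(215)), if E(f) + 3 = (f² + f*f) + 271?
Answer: 1/10786 ≈ 9.2713e-5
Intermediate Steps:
E(f) = 268 + 2*f² (E(f) = -3 + ((f² + f*f) + 271) = -3 + ((f² + f²) + 271) = -3 + (2*f² + 271) = -3 + (271 + 2*f²) = 268 + 2*f²)
1/(-81932 + E(215)) = 1/(-81932 + (268 + 2*215²)) = 1/(-81932 + (268 + 2*46225)) = 1/(-81932 + (268 + 92450)) = 1/(-81932 + 92718) = 1/10786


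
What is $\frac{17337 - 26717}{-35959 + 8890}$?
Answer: $\frac{1340}{3867} \approx 0.34652$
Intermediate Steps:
$\frac{17337 - 26717}{-35959 + 8890} = - \frac{9380}{-27069} = \left(-9380\right) \left(- \frac{1}{27069}\right) = \frac{1340}{3867}$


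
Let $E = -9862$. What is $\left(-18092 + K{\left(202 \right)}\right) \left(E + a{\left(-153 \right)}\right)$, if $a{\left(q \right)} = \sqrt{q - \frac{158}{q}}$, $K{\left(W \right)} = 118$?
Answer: $177259588 - \frac{17974 i \sqrt{395267}}{51} \approx 1.7726 \cdot 10^{8} - 2.2157 \cdot 10^{5} i$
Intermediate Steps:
$\left(-18092 + K{\left(202 \right)}\right) \left(E + a{\left(-153 \right)}\right) = \left(-18092 + 118\right) \left(-9862 + \sqrt{-153 - \frac{158}{-153}}\right) = - 17974 \left(-9862 + \sqrt{-153 - - \frac{158}{153}}\right) = - 17974 \left(-9862 + \sqrt{-153 + \frac{158}{153}}\right) = - 17974 \left(-9862 + \sqrt{- \frac{23251}{153}}\right) = - 17974 \left(-9862 + \frac{i \sqrt{395267}}{51}\right) = 177259588 - \frac{17974 i \sqrt{395267}}{51}$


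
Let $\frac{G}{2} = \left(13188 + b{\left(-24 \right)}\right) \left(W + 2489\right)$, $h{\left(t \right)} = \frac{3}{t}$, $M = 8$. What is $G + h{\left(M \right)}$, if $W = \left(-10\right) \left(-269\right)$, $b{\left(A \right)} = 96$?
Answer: $\frac{1100765379}{8} \approx 1.376 \cdot 10^{8}$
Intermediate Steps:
$W = 2690$
$G = 137595672$ ($G = 2 \left(13188 + 96\right) \left(2690 + 2489\right) = 2 \cdot 13284 \cdot 5179 = 2 \cdot 68797836 = 137595672$)
$G + h{\left(M \right)} = 137595672 + \frac{3}{8} = \frac{1100765379}{8}$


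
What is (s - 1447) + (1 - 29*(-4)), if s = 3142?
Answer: 1812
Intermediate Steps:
(s - 1447) + (1 - 29*(-4)) = (3142 - 1447) + (1 - 29*(-4)) = 1695 + (1 + 116) = 1695 + 117 = 1812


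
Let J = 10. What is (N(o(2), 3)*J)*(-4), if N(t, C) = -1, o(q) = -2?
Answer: 40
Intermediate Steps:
(N(o(2), 3)*J)*(-4) = -1*10*(-4) = -10*(-4) = 40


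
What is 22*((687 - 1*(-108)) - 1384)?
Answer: -12958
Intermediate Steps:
22*((687 - 1*(-108)) - 1384) = 22*((687 + 108) - 1384) = 22*(795 - 1384) = 22*(-589) = -12958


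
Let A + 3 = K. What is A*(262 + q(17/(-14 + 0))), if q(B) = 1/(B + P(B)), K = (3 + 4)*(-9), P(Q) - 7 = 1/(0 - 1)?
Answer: -1159488/67 ≈ -17306.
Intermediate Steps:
P(Q) = 6 (P(Q) = 7 + 1/(0 - 1) = 7 + 1/(-1) = 7 - 1 = 6)
K = -63 (K = 7*(-9) = -63)
A = -66 (A = -3 - 63 = -66)
q(B) = 1/(6 + B) (q(B) = 1/(B + 6) = 1/(6 + B))
A*(262 + q(17/(-14 + 0))) = -66*(262 + 1/(6 + 17/(-14 + 0))) = -66*(262 + 1/(6 + 17/(-14))) = -66*(262 + 1/(6 + 17*(-1/14))) = -66*(262 + 1/(6 - 17/14)) = -66*(262 + 1/(67/14)) = -66*(262 + 14/67) = -66*17568/67 = -1159488/67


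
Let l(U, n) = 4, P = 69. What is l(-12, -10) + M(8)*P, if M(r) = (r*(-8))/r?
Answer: -548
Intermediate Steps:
M(r) = -8 (M(r) = (-8*r)/r = -8)
l(-12, -10) + M(8)*P = 4 - 8*69 = 4 - 552 = -548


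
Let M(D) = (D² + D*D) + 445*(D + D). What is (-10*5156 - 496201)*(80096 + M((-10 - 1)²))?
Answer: -118901384748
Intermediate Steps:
M(D) = 2*D² + 890*D (M(D) = (D² + D²) + 445*(2*D) = 2*D² + 890*D)
(-10*5156 - 496201)*(80096 + M((-10 - 1)²)) = (-10*5156 - 496201)*(80096 + 2*(-10 - 1)²*(445 + (-10 - 1)²)) = (-51560 - 496201)*(80096 + 2*(-11)²*(445 + (-11)²)) = -547761*(80096 + 2*121*(445 + 121)) = -547761*(80096 + 2*121*566) = -547761*(80096 + 136972) = -547761*217068 = -118901384748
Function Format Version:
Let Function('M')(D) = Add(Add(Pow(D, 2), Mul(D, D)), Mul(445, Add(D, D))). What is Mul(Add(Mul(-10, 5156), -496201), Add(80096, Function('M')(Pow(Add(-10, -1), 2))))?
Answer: -118901384748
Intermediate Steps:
Function('M')(D) = Add(Mul(2, Pow(D, 2)), Mul(890, D)) (Function('M')(D) = Add(Add(Pow(D, 2), Pow(D, 2)), Mul(445, Mul(2, D))) = Add(Mul(2, Pow(D, 2)), Mul(890, D)))
Mul(Add(Mul(-10, 5156), -496201), Add(80096, Function('M')(Pow(Add(-10, -1), 2)))) = Mul(Add(Mul(-10, 5156), -496201), Add(80096, Mul(2, Pow(Add(-10, -1), 2), Add(445, Pow(Add(-10, -1), 2))))) = Mul(Add(-51560, -496201), Add(80096, Mul(2, Pow(-11, 2), Add(445, Pow(-11, 2))))) = Mul(-547761, Add(80096, Mul(2, 121, Add(445, 121)))) = Mul(-547761, Add(80096, Mul(2, 121, 566))) = Mul(-547761, Add(80096, 136972)) = Mul(-547761, 217068) = -118901384748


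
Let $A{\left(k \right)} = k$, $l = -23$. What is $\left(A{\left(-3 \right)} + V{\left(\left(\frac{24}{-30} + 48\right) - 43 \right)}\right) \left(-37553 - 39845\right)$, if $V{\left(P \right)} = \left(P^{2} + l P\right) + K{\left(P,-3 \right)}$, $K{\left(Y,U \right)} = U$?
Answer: $\frac{164393352}{25} \approx 6.5757 \cdot 10^{6}$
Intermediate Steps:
$V{\left(P \right)} = -3 + P^{2} - 23 P$ ($V{\left(P \right)} = \left(P^{2} - 23 P\right) - 3 = -3 + P^{2} - 23 P$)
$\left(A{\left(-3 \right)} + V{\left(\left(\frac{24}{-30} + 48\right) - 43 \right)}\right) \left(-37553 - 39845\right) = \left(-3 - \left(3 - \left(\left(\frac{24}{-30} + 48\right) - 43\right)^{2} + 23 \left(\left(\frac{24}{-30} + 48\right) - 43\right)\right)\right) \left(-37553 - 39845\right) = \left(-3 - \left(3 - \left(\left(24 \left(- \frac{1}{30}\right) + 48\right) - 43\right)^{2} + 23 \left(\left(24 \left(- \frac{1}{30}\right) + 48\right) - 43\right)\right)\right) \left(-77398\right) = \left(-3 - \left(3 - \left(\left(- \frac{4}{5} + 48\right) - 43\right)^{2} + 23 \left(\left(- \frac{4}{5} + 48\right) - 43\right)\right)\right) \left(-77398\right) = \left(-3 - \left(3 - \left(\frac{236}{5} - 43\right)^{2} + 23 \left(\frac{236}{5} - 43\right)\right)\right) \left(-77398\right) = \left(-3 - \left(\frac{498}{5} - \frac{441}{25}\right)\right) \left(-77398\right) = \left(-3 - \frac{2049}{25}\right) \left(-77398\right) = \left(- \frac{2124}{25}\right) \left(-77398\right) = \frac{164393352}{25}$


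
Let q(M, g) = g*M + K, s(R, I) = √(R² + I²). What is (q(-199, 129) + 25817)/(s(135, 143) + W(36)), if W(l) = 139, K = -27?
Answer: -16541/19353 + 119*√38674/19353 ≈ 0.35453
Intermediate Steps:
s(R, I) = √(I² + R²)
q(M, g) = -27 + M*g (q(M, g) = g*M - 27 = M*g - 27 = -27 + M*g)
(q(-199, 129) + 25817)/(s(135, 143) + W(36)) = ((-27 - 199*129) + 25817)/(√(143² + 135²) + 139) = ((-27 - 25671) + 25817)/(√(20449 + 18225) + 139) = (-25698 + 25817)/(√38674 + 139) = 119/(139 + √38674)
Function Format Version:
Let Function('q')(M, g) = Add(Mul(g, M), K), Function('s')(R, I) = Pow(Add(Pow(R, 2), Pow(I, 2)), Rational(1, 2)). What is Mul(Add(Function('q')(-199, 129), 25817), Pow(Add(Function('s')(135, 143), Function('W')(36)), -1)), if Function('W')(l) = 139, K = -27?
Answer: Add(Rational(-16541, 19353), Mul(Rational(119, 19353), Pow(38674, Rational(1, 2)))) ≈ 0.35453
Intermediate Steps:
Function('s')(R, I) = Pow(Add(Pow(I, 2), Pow(R, 2)), Rational(1, 2))
Function('q')(M, g) = Add(-27, Mul(M, g)) (Function('q')(M, g) = Add(Mul(g, M), -27) = Add(Mul(M, g), -27) = Add(-27, Mul(M, g)))
Mul(Add(Function('q')(-199, 129), 25817), Pow(Add(Function('s')(135, 143), Function('W')(36)), -1)) = Mul(Add(Add(-27, Mul(-199, 129)), 25817), Pow(Add(Pow(Add(Pow(143, 2), Pow(135, 2)), Rational(1, 2)), 139), -1)) = Mul(Add(Add(-27, -25671), 25817), Pow(Add(Pow(Add(20449, 18225), Rational(1, 2)), 139), -1)) = Mul(Add(-25698, 25817), Pow(Add(Pow(38674, Rational(1, 2)), 139), -1)) = Mul(119, Pow(Add(139, Pow(38674, Rational(1, 2))), -1))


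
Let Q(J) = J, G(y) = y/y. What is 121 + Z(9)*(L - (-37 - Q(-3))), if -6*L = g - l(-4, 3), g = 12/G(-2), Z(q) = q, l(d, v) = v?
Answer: 827/2 ≈ 413.50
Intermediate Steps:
G(y) = 1
g = 12 (g = 12/1 = 12*1 = 12)
L = -3/2 (L = -(12 - 1*3)/6 = -(12 - 3)/6 = -1/6*9 = -3/2 ≈ -1.5000)
121 + Z(9)*(L - (-37 - Q(-3))) = 121 + 9*(-3/2 - (-37 - 1*(-3))) = 121 + 9*(-3/2 - (-37 + 3)) = 121 + 9*(-3/2 - 1*(-34)) = 121 + 9*(-3/2 + 34) = 121 + 9*(65/2) = 121 + 585/2 = 827/2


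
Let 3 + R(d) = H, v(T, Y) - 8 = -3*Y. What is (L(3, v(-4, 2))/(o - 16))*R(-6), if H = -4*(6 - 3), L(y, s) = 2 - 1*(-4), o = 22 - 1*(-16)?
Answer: -45/11 ≈ -4.0909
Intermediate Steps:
o = 38 (o = 22 + 16 = 38)
v(T, Y) = 8 - 3*Y
L(y, s) = 6 (L(y, s) = 2 + 4 = 6)
H = -12 (H = -4*3 = -12)
R(d) = -15 (R(d) = -3 - 12 = -15)
(L(3, v(-4, 2))/(o - 16))*R(-6) = (6/(38 - 16))*(-15) = (6/22)*(-15) = (6*(1/22))*(-15) = (3/11)*(-15) = -45/11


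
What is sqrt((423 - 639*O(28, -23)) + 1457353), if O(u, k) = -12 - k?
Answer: sqrt(1450747) ≈ 1204.5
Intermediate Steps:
sqrt((423 - 639*O(28, -23)) + 1457353) = sqrt((423 - 639*(-12 - 1*(-23))) + 1457353) = sqrt((423 - 639*(-12 + 23)) + 1457353) = sqrt((423 - 639*11) + 1457353) = sqrt((423 - 7029) + 1457353) = sqrt(-6606 + 1457353) = sqrt(1450747)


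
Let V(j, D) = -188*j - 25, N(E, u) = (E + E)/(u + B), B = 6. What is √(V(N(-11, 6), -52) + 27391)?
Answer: 2*√62349/3 ≈ 166.47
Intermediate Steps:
N(E, u) = 2*E/(6 + u) (N(E, u) = (E + E)/(u + 6) = (2*E)/(6 + u) = 2*E/(6 + u))
V(j, D) = -25 - 188*j
√(V(N(-11, 6), -52) + 27391) = √((-25 - 376*(-11)/(6 + 6)) + 27391) = √((-25 - 376*(-11)/12) + 27391) = √((-25 - 188*(-11/6)) + 27391) = √((-25 + 1034/3) + 27391) = √(959/3 + 27391) = √(83132/3) = 2*√62349/3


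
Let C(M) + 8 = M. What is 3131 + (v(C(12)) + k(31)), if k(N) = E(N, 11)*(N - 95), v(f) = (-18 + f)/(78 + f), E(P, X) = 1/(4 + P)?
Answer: 4490116/1435 ≈ 3129.0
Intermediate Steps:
C(M) = -8 + M
v(f) = (-18 + f)/(78 + f)
k(N) = (-95 + N)/(4 + N) (k(N) = (N - 95)/(4 + N) = (-95 + N)/(4 + N))
3131 + (v(C(12)) + k(31)) = 3131 + ((-18 + (-8 + 12))/(78 + (-8 + 12)) + (-95 + 31)/(4 + 31)) = 3131 + ((-18 + 4)/(78 + 4) - 64/35) = 3131 + (-14/82 + (1/35)*(-64)) = 3131 + ((1/82)*(-14) - 64/35) = 3131 + (-7/41 - 64/35) = 3131 - 2869/1435 = 4490116/1435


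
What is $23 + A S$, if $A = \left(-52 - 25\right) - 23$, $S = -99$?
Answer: $9923$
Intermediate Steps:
$A = -100$ ($A = -77 - 23 = -100$)
$23 + A S = 23 - -9900 = 23 + 9900 = 9923$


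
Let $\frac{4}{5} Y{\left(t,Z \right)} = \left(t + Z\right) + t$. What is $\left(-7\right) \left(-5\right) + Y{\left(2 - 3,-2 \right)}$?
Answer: $30$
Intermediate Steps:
$Y{\left(t,Z \right)} = \frac{5 t}{2} + \frac{5 Z}{4}$ ($Y{\left(t,Z \right)} = \frac{5 \left(\left(t + Z\right) + t\right)}{4} = \frac{5 \left(\left(Z + t\right) + t\right)}{4} = \frac{5 \left(Z + 2 t\right)}{4} = \frac{5 t}{2} + \frac{5 Z}{4}$)
$\left(-7\right) \left(-5\right) + Y{\left(2 - 3,-2 \right)} = \left(-7\right) \left(-5\right) + \left(\frac{5 \left(2 - 3\right)}{2} + \frac{5}{4} \left(-2\right)\right) = 35 + \left(\frac{5 \left(2 - 3\right)}{2} - \frac{5}{2}\right) = 35 + \left(\frac{5}{2} \left(-1\right) - \frac{5}{2}\right) = 35 - 5 = 30$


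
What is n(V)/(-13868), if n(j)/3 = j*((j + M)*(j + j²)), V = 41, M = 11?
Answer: -2753478/3467 ≈ -794.20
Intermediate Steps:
n(j) = 3*j*(11 + j)*(j + j²) (n(j) = 3*(j*((j + 11)*(j + j²))) = 3*(j*((11 + j)*(j + j²))) = 3*(j*(11 + j)*(j + j²)) = 3*j*(11 + j)*(j + j²))
n(V)/(-13868) = (3*41²*(11 + 41² + 12*41))/(-13868) = (3*1681*(11 + 1681 + 492))*(-1/13868) = (3*1681*2184)*(-1/13868) = 11013912*(-1/13868) = -2753478/3467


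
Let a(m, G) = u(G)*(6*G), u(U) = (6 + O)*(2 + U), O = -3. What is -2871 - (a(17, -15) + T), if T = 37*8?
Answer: -6677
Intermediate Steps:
u(U) = 6 + 3*U (u(U) = (6 - 3)*(2 + U) = 3*(2 + U) = 6 + 3*U)
a(m, G) = 6*G*(6 + 3*G) (a(m, G) = (6 + 3*G)*(6*G) = 6*G*(6 + 3*G))
T = 296
-2871 - (a(17, -15) + T) = -2871 - (18*(-15)*(2 - 15) + 296) = -2871 - (18*(-15)*(-13) + 296) = -2871 - (3510 + 296) = -2871 - 1*3806 = -2871 - 3806 = -6677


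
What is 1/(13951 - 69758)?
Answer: -1/55807 ≈ -1.7919e-5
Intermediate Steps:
1/(13951 - 69758) = 1/(-55807) = -1/55807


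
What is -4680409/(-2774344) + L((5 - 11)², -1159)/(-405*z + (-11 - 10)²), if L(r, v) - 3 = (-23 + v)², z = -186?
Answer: 1410250060009/70071606408 ≈ 20.126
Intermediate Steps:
L(r, v) = 3 + (-23 + v)²
-4680409/(-2774344) + L((5 - 11)², -1159)/(-405*z + (-11 - 10)²) = -4680409/(-2774344) + (3 + (-23 - 1159)²)/(-405*(-186) + (-11 - 10)²) = -4680409*(-1/2774344) + (3 + (-1182)²)/(75330 + (-21)²) = 4680409/2774344 + (3 + 1397124)/(75330 + 441) = 4680409/2774344 + 1397127/75771 = 4680409/2774344 + 1397127*(1/75771) = 4680409/2774344 + 465709/25257 = 1410250060009/70071606408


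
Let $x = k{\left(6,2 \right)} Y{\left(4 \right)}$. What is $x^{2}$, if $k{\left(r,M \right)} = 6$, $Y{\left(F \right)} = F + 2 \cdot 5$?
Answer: $7056$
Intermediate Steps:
$Y{\left(F \right)} = 10 + F$ ($Y{\left(F \right)} = F + 10 = 10 + F$)
$x = 84$ ($x = 6 \left(10 + 4\right) = 6 \cdot 14 = 84$)
$x^{2} = 84^{2} = 7056$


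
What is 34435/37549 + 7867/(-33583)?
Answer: 861032622/1261008067 ≈ 0.68281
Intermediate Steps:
34435/37549 + 7867/(-33583) = 34435*(1/37549) + 7867*(-1/33583) = 34435/37549 - 7867/33583 = 861032622/1261008067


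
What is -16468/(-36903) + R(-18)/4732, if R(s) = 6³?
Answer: 21474406/43656249 ≈ 0.49190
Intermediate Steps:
R(s) = 216
-16468/(-36903) + R(-18)/4732 = -16468/(-36903) + 216/4732 = -16468*(-1/36903) + 216*(1/4732) = 16468/36903 + 54/1183 = 21474406/43656249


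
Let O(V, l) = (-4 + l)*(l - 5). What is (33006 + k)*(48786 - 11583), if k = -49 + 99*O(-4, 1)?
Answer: 1270296435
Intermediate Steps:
O(V, l) = (-5 + l)*(-4 + l) (O(V, l) = (-4 + l)*(-5 + l) = (-5 + l)*(-4 + l))
k = 1139 (k = -49 + 99*(20 + 1² - 9*1) = -49 + 99*(20 + 1 - 9) = -49 + 99*12 = -49 + 1188 = 1139)
(33006 + k)*(48786 - 11583) = (33006 + 1139)*(48786 - 11583) = 34145*37203 = 1270296435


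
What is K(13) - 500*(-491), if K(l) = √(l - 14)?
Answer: 245500 + I ≈ 2.455e+5 + 1.0*I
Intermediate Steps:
K(l) = √(-14 + l)
K(13) - 500*(-491) = √(-14 + 13) - 500*(-491) = √(-1) + 245500 = I + 245500 = 245500 + I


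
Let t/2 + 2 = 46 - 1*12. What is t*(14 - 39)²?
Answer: 40000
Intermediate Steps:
t = 64 (t = -4 + 2*(46 - 1*12) = -4 + 2*(46 - 12) = -4 + 2*34 = -4 + 68 = 64)
t*(14 - 39)² = 64*(14 - 39)² = 64*(-25)² = 64*625 = 40000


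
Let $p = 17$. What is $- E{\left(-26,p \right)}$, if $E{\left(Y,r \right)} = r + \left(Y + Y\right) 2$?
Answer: $87$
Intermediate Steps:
$E{\left(Y,r \right)} = r + 4 Y$ ($E{\left(Y,r \right)} = r + 2 Y 2 = r + 4 Y$)
$- E{\left(-26,p \right)} = - (17 + 4 \left(-26\right)) = - (17 - 104) = \left(-1\right) \left(-87\right) = 87$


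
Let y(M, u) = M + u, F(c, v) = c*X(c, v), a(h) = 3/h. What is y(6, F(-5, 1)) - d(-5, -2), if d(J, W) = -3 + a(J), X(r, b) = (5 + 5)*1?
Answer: -202/5 ≈ -40.400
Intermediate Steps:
X(r, b) = 10 (X(r, b) = 10*1 = 10)
d(J, W) = -3 + 3/J
F(c, v) = 10*c (F(c, v) = c*10 = 10*c)
y(6, F(-5, 1)) - d(-5, -2) = (6 + 10*(-5)) - (-3 + 3/(-5)) = (6 - 50) - (-3 + 3*(-1/5)) = -44 - (-3 - 3/5) = -44 - 1*(-18/5) = -44 + 18/5 = -202/5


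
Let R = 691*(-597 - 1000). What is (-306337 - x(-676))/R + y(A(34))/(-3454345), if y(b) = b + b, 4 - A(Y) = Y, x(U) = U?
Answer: 211184951733/762392594963 ≈ 0.27700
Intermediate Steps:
A(Y) = 4 - Y
y(b) = 2*b
R = -1103527 (R = 691*(-1597) = -1103527)
(-306337 - x(-676))/R + y(A(34))/(-3454345) = (-306337 - 1*(-676))/(-1103527) + (2*(4 - 1*34))/(-3454345) = (-306337 + 676)*(-1/1103527) + (2*(4 - 34))*(-1/3454345) = -305661*(-1/1103527) + (2*(-30))*(-1/3454345) = 305661/1103527 - 60*(-1/3454345) = 305661/1103527 + 12/690869 = 211184951733/762392594963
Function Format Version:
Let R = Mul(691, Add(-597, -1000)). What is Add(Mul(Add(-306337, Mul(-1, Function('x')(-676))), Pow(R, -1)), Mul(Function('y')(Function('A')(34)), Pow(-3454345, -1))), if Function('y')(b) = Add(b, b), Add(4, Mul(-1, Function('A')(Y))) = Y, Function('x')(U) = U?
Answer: Rational(211184951733, 762392594963) ≈ 0.27700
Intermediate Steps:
Function('A')(Y) = Add(4, Mul(-1, Y))
Function('y')(b) = Mul(2, b)
R = -1103527 (R = Mul(691, -1597) = -1103527)
Add(Mul(Add(-306337, Mul(-1, Function('x')(-676))), Pow(R, -1)), Mul(Function('y')(Function('A')(34)), Pow(-3454345, -1))) = Add(Mul(Add(-306337, Mul(-1, -676)), Pow(-1103527, -1)), Mul(Mul(2, Add(4, Mul(-1, 34))), Pow(-3454345, -1))) = Add(Mul(Add(-306337, 676), Rational(-1, 1103527)), Mul(Mul(2, Add(4, -34)), Rational(-1, 3454345))) = Add(Mul(-305661, Rational(-1, 1103527)), Mul(Mul(2, -30), Rational(-1, 3454345))) = Add(Rational(305661, 1103527), Mul(-60, Rational(-1, 3454345))) = Add(Rational(305661, 1103527), Rational(12, 690869)) = Rational(211184951733, 762392594963)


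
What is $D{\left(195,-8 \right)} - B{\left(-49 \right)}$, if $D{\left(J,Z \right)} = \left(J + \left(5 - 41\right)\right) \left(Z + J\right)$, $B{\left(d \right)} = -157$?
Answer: $29890$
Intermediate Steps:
$D{\left(J,Z \right)} = \left(-36 + J\right) \left(J + Z\right)$ ($D{\left(J,Z \right)} = \left(J - 36\right) \left(J + Z\right) = \left(-36 + J\right) \left(J + Z\right)$)
$D{\left(195,-8 \right)} - B{\left(-49 \right)} = \left(195^{2} - 7020 - -288 + 195 \left(-8\right)\right) - -157 = \left(38025 - 7020 + 288 - 1560\right) + 157 = 29733 + 157 = 29890$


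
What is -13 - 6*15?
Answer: -103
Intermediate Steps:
-13 - 6*15 = -13 - 90 = -103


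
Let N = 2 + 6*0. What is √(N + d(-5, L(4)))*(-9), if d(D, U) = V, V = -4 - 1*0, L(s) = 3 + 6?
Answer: -9*I*√2 ≈ -12.728*I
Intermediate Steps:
L(s) = 9
N = 2 (N = 2 + 0 = 2)
V = -4 (V = -4 + 0 = -4)
d(D, U) = -4
√(N + d(-5, L(4)))*(-9) = √(2 - 4)*(-9) = √(-2)*(-9) = (I*√2)*(-9) = -9*I*√2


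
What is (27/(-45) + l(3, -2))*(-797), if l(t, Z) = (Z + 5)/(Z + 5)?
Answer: -1594/5 ≈ -318.80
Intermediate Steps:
l(t, Z) = 1 (l(t, Z) = (5 + Z)/(5 + Z) = 1)
(27/(-45) + l(3, -2))*(-797) = (27/(-45) + 1)*(-797) = (27*(-1/45) + 1)*(-797) = (-3/5 + 1)*(-797) = (2/5)*(-797) = -1594/5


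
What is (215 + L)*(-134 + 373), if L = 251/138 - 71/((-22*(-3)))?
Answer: 13045337/253 ≈ 51563.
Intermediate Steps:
L = 188/253 (L = 251*(1/138) - 71/66 = 251/138 - 71*1/66 = 251/138 - 71/66 = 188/253 ≈ 0.74308)
(215 + L)*(-134 + 373) = (215 + 188/253)*(-134 + 373) = (54583/253)*239 = 13045337/253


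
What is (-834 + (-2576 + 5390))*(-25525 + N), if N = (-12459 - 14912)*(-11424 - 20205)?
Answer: 1714069831320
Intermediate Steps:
N = 865717359 (N = -27371*(-31629) = 865717359)
(-834 + (-2576 + 5390))*(-25525 + N) = (-834 + (-2576 + 5390))*(-25525 + 865717359) = (-834 + 2814)*865691834 = 1980*865691834 = 1714069831320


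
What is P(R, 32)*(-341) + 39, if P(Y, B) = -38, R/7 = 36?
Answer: 12997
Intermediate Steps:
R = 252 (R = 7*36 = 252)
P(R, 32)*(-341) + 39 = -38*(-341) + 39 = 12958 + 39 = 12997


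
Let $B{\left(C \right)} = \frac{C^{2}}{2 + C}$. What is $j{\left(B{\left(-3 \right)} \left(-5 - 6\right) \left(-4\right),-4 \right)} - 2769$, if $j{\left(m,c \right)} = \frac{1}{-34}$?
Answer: $- \frac{94147}{34} \approx -2769.0$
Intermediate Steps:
$B{\left(C \right)} = \frac{C^{2}}{2 + C}$
$j{\left(m,c \right)} = - \frac{1}{34}$
$j{\left(B{\left(-3 \right)} \left(-5 - 6\right) \left(-4\right),-4 \right)} - 2769 = - \frac{1}{34} - 2769 = - \frac{94147}{34}$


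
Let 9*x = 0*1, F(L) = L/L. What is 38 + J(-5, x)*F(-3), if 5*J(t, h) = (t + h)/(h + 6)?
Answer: 227/6 ≈ 37.833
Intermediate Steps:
F(L) = 1
x = 0 (x = (0*1)/9 = (⅑)*0 = 0)
J(t, h) = (h + t)/(5*(6 + h)) (J(t, h) = ((t + h)/(h + 6))/5 = ((h + t)/(6 + h))/5 = (h + t)/(5*(6 + h)))
38 + J(-5, x)*F(-3) = 38 + ((0 - 5)/(5*(6 + 0)))*1 = 38 + ((⅕)*(-5)/6)*1 = 38 + ((⅕)*(⅙)*(-5))*1 = 38 - ⅙*1 = 38 - ⅙ = 227/6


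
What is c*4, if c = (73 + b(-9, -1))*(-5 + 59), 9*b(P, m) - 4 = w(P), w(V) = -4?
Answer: 15768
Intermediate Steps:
b(P, m) = 0 (b(P, m) = 4/9 + (⅑)*(-4) = 4/9 - 4/9 = 0)
c = 3942 (c = (73 + 0)*(-5 + 59) = 73*54 = 3942)
c*4 = 3942*4 = 15768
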